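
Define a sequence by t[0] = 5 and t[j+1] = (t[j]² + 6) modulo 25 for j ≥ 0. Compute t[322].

6

We have t[0] = 5; t[1] = 6; t[2] = 17; t[3] = 20; t[4] = 6.
Since t[4] = t[1] = 6, the sequence is eventually periodic: after a pre-period of length 1 it cycles with period 3.
For j ≥ 1, t[j] depends only on (j - 1) mod 3. (322 - 1) mod 3 = 0, so t[322] = t[1] = 6.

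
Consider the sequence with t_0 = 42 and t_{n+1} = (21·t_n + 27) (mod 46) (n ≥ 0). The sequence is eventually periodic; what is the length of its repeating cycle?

Listing terms: t_0 = 42; t_1 = 35; t_2 = 26; t_3 = 21; t_4 = 8; t_5 = 11; t_6 = 28; t_7 = 17; t_8 = 16; t_9 = 41; t_{10} = 14; t_{11} = 45; t_{12} = 6; t_{13} = 15; t_{14} = 20; t_{15} = 33; t_{16} = 30; t_{17} = 13; t_{18} = 24; t_{19} = 25; t_{20} = 0; t_{21} = 27; t_{22} = 42.
The sequence repeats with period 22.

22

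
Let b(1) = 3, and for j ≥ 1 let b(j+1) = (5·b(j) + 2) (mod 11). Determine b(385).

9

Computing terms: b(1) = 3,  b(2) = 6,  b(3) = 10,  b(4) = 8,  b(5) = 9,  b(6) = 3.
The sequence repeats with period 5.
So b(385) = b(1 + ((385-1) mod 5)) = b(5) = 9.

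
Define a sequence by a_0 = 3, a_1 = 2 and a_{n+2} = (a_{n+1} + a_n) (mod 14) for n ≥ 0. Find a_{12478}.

4

a_0 = 3, a_1 = 2, a_2 = 5, a_3 = 7, a_4 = 12, a_5 = 5, a_6 = 3, a_7 = 8, a_8 = 11, a_9 = 5, a_{10} = 2, a_{11} = 7, a_{12} = 9, a_{13} = 2, a_{14} = 11, a_{15} = 13, a_{16} = 10, a_{17} = 9, a_{18} = 5, a_{19} = 0, a_{20} = 5, a_{21} = 5, a_{22} = 10, a_{23} = 1, a_{24} = 11, a_{25} = 12, a_{26} = 9, a_{27} = 7, a_{28} = 2, a_{29} = 9, a_{30} = 11, a_{31} = 6, a_{32} = 3, a_{33} = 9, a_{34} = 12, a_{35} = 7, a_{36} = 5, a_{37} = 12, a_{38} = 3, a_{39} = 1, a_{40} = 4, a_{41} = 5, a_{42} = 9, a_{43} = 0, a_{44} = 9, a_{45} = 9, a_{46} = 4, a_{47} = 13, a_{48} = 3, a_{49} = 2.
The sequence repeats with period 48.
So a_{12478} = a_{0 + ((12478-0) mod 48)} = a_{46} = 4.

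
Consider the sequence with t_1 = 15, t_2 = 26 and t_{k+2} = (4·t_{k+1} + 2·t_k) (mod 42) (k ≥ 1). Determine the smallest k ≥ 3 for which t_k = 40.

11

Listing terms: t_1 = 15, t_2 = 26, t_3 = 8, t_4 = 0, t_5 = 16, t_6 = 22, t_7 = 36, t_8 = 20, t_9 = 26, t_{10} = 18, t_{11} = 40, t_{12} = 28, t_{13} = 24, t_{14} = 26, t_{15} = 26, t_{16} = 30, t_{17} = 4, t_{18} = 34, t_{19} = 18, t_{20} = 14, t_{21} = 8, t_{22} = 18, t_{23} = 4, t_{24} = 10, t_{25} = 6, t_{26} = 2, t_{27} = 20, t_{28} = 0, t_{29} = 40, t_{30} = 34, t_{31} = 6, t_{32} = 8, t_{33} = 2, t_{34} = 24, t_{35} = 16, t_{36} = 28, t_{37} = 18, t_{38} = 2, t_{39} = 2, t_{40} = 12, t_{41} = 10, t_{42} = 22, t_{43} = 24, t_{44} = 14, t_{45} = 20, t_{46} = 24, t_{47} = 10, t_{48} = 4, t_{49} = 36, t_{50} = 26, t_{51} = 8.
Since (t_{50}, t_{51}) = (t_2, t_3) = (26, 8) (two consecutive terms determine the rest), the sequence is eventually periodic: after a pre-period of length 1 it cycles with period 48.
The value 40 first appears (with k ≥ 3) at t_{11}.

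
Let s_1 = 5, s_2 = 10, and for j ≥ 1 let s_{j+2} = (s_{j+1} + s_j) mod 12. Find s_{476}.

Computing terms: s_1 = 5,  s_2 = 10,  s_3 = 3,  s_4 = 1,  s_5 = 4,  s_6 = 5,  s_7 = 9,  s_8 = 2,  s_9 = 11,  s_{10} = 1,  s_{11} = 0,  s_{12} = 1,  s_{13} = 1,  s_{14} = 2,  s_{15} = 3,  s_{16} = 5,  s_{17} = 8,  s_{18} = 1,  s_{19} = 9,  s_{20} = 10,  s_{21} = 7,  s_{22} = 5,  s_{23} = 0,  s_{24} = 5,  s_{25} = 5,  s_{26} = 10.
The sequence repeats with period 24.
So s_{476} = s_{1 + ((476-1) mod 24)} = s_{20} = 10.

10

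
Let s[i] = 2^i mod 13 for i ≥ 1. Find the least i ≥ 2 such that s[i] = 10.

Listing terms: s[1] = 2,  s[2] = 4,  s[3] = 8,  s[4] = 3,  s[5] = 6,  s[6] = 12,  s[7] = 11,  s[8] = 9,  s[9] = 5,  s[10] = 10,  s[11] = 7,  s[12] = 1,  s[13] = 2.
The sequence repeats with period 12.
The value 10 first appears (with i ≥ 2) at s[10].

10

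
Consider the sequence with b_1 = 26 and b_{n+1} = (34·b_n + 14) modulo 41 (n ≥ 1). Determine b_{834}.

16

Listing terms: b_1 = 26, b_2 = 37, b_3 = 1, b_4 = 7, b_5 = 6, b_6 = 13, b_7 = 5, b_8 = 20, b_9 = 38, b_{10} = 35, b_{11} = 15, b_{12} = 32, b_{13} = 36, b_{14} = 8, b_{15} = 40, b_{16} = 21, b_{17} = 31, b_{18} = 2, b_{19} = 0, b_{20} = 14, b_{21} = 39, b_{22} = 28, b_{23} = 23, b_{24} = 17, b_{25} = 18, b_{26} = 11, b_{27} = 19, b_{28} = 4, b_{29} = 27, b_{30} = 30, b_{31} = 9, b_{32} = 33, b_{33} = 29, b_{34} = 16, b_{35} = 25, b_{36} = 3, b_{37} = 34, b_{38} = 22, b_{39} = 24, b_{40} = 10, b_{41} = 26.
The sequence repeats with period 40.
So b_{834} = b_{1 + ((834-1) mod 40)} = b_{34} = 16.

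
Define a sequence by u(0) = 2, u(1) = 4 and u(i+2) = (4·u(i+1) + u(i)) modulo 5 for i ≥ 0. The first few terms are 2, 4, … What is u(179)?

We have u(0) = 2; u(1) = 4; u(2) = 3; u(3) = 1; u(4) = 2; u(5) = 4.
Since (u(4), u(5)) = (u(0), u(1)) = (2, 4) (two consecutive terms determine the rest), the sequence is periodic with period 4.
(179 - 0) mod 4 = 3, so u(179) = u(3) = 1.

1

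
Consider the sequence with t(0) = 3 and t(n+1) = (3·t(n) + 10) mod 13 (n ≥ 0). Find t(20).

t(0) = 3, t(1) = 6, t(2) = 2, t(3) = 3.
The sequence repeats with period 3.
So t(20) = t(0 + ((20-0) mod 3)) = t(2) = 2.

2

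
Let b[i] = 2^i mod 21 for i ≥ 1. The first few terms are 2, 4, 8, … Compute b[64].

Listing terms: b[1] = 2; b[2] = 4; b[3] = 8; b[4] = 16; b[5] = 11; b[6] = 1; b[7] = 2.
Since b[7] = b[1] = 2, the sequence is periodic with period 6.
(64 - 1) mod 6 = 3, so b[64] = b[4] = 16.

16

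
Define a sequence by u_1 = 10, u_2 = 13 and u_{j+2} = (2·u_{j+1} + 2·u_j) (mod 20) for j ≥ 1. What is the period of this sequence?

Computing terms: u_1 = 10,  u_2 = 13,  u_3 = 6,  u_4 = 18,  u_5 = 8,  u_6 = 12,  u_7 = 0,  u_8 = 4,  u_9 = 8,  u_{10} = 4,  u_{11} = 4,  u_{12} = 16,  u_{13} = 0,  u_{14} = 12,  u_{15} = 4,  u_{16} = 12,  u_{17} = 12,  u_{18} = 8,  u_{19} = 0,  u_{20} = 16,  u_{21} = 12,  u_{22} = 16,  u_{23} = 16,  u_{24} = 4,  u_{25} = 0,  u_{26} = 8,  u_{27} = 16,  u_{28} = 8,  u_{29} = 8,  u_{30} = 12.
Since (u_{29}, u_{30}) = (u_5, u_6) = (8, 12) (two consecutive terms determine the rest), the sequence is eventually periodic: after a pre-period of length 4 it cycles with period 24.

24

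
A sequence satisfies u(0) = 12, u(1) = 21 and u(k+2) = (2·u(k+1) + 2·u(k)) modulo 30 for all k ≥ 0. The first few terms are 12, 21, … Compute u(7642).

Computing terms: u(0) = 12,  u(1) = 21,  u(2) = 6,  u(3) = 24,  u(4) = 0,  u(5) = 18,  u(6) = 6,  u(7) = 18,  u(8) = 18,  u(9) = 12,  u(10) = 0,  u(11) = 24,  u(12) = 18,  u(13) = 24,  u(14) = 24,  u(15) = 6,  u(16) = 0,  u(17) = 12,  u(18) = 24,  u(19) = 12,  u(20) = 12,  u(21) = 18,  u(22) = 0,  u(23) = 6,  u(24) = 12,  u(25) = 6,  u(26) = 6,  u(27) = 24.
Since (u(26), u(27)) = (u(2), u(3)) = (6, 24) (two consecutive terms determine the rest), the sequence is eventually periodic: after a pre-period of length 2 it cycles with period 24.
For k ≥ 2, u(k) depends only on (k - 2) mod 24. (7642 - 2) mod 24 = 8, so u(7642) = u(10) = 0.

0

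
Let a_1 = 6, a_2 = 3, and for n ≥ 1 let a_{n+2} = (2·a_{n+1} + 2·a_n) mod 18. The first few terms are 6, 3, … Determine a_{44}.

12

a_1 = 6, a_2 = 3, a_3 = 0, a_4 = 6, a_5 = 12, a_6 = 0, a_7 = 6.
Since (a_6, a_7) = (a_3, a_4) = (0, 6) (two consecutive terms determine the rest), the sequence is eventually periodic: after a pre-period of length 2 it cycles with period 3.
For n ≥ 3, a_n depends only on (n - 3) mod 3. (44 - 3) mod 3 = 2, so a_{44} = a_5 = 12.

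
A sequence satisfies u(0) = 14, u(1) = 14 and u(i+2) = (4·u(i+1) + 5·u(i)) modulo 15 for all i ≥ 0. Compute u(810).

Computing terms: u(0) = 14; u(1) = 14; u(2) = 6; u(3) = 4; u(4) = 1; u(5) = 9; u(6) = 11; u(7) = 14; u(8) = 6.
Since (u(7), u(8)) = (u(1), u(2)) = (14, 6) (two consecutive terms determine the rest), the sequence is eventually periodic: after a pre-period of length 1 it cycles with period 6.
For i ≥ 1, u(i) depends only on (i - 1) mod 6. (810 - 1) mod 6 = 5, so u(810) = u(6) = 11.

11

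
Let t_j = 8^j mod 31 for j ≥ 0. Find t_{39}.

t_0 = 1, t_1 = 8, t_2 = 2, t_3 = 16, t_4 = 4, t_5 = 1.
Since t_5 = t_0 = 1, the sequence is periodic with period 5.
(39 - 0) mod 5 = 4, so t_{39} = t_4 = 4.

4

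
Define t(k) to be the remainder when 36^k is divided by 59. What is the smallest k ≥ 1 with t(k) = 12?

17

We have t(0) = 1,  t(1) = 36,  t(2) = 57,  t(3) = 46,  t(4) = 4,  t(5) = 26,  t(6) = 51,  t(7) = 7,  t(8) = 16,  t(9) = 45,  t(10) = 27,  t(11) = 28,  t(12) = 5,  t(13) = 3,  t(14) = 49,  t(15) = 53,  t(16) = 20,  t(17) = 12,  t(18) = 19,  t(19) = 35,  t(20) = 21,  t(21) = 48,  t(22) = 17,  t(23) = 22,  t(24) = 25,  t(25) = 15,  t(26) = 9,  t(27) = 29,  t(28) = 41,  t(29) = 1.
Since t(29) = t(0) = 1, the sequence is periodic with period 29.
The value 12 first appears (with k ≥ 1) at t(17).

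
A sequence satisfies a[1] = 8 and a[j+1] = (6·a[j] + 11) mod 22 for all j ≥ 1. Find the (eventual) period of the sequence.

Listing terms: a[1] = 8, a[2] = 15, a[3] = 13, a[4] = 1, a[5] = 17, a[6] = 3, a[7] = 7, a[8] = 9, a[9] = 21, a[10] = 5, a[11] = 19, a[12] = 15.
Since a[12] = a[2] = 15, the sequence is eventually periodic: after a pre-period of length 1 it cycles with period 10.

10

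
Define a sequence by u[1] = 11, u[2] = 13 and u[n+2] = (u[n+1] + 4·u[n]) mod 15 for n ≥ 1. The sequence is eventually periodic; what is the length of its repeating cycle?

24

We have u[1] = 11,  u[2] = 13,  u[3] = 12,  u[4] = 4,  u[5] = 7,  u[6] = 8,  u[7] = 6,  u[8] = 8,  u[9] = 2,  u[10] = 4,  u[11] = 12,  u[12] = 13,  u[13] = 1,  u[14] = 8,  u[15] = 12,  u[16] = 14,  u[17] = 2,  u[18] = 13,  u[19] = 6,  u[20] = 13,  u[21] = 7,  u[22] = 14,  u[23] = 12,  u[24] = 8,  u[25] = 11,  u[26] = 13.
Since (u[25], u[26]) = (u[1], u[2]) = (11, 13) (two consecutive terms determine the rest), the sequence is periodic with period 24.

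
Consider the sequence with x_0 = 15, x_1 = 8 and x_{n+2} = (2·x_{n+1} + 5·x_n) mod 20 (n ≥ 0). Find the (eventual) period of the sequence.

4

Listing terms: x_0 = 15; x_1 = 8; x_2 = 11; x_3 = 2; x_4 = 19; x_5 = 8; x_6 = 11.
Since (x_5, x_6) = (x_1, x_2) = (8, 11) (two consecutive terms determine the rest), the sequence is eventually periodic: after a pre-period of length 1 it cycles with period 4.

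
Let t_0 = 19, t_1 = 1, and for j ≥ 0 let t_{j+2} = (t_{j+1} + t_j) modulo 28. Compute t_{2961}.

Computing terms: t_0 = 19,  t_1 = 1,  t_2 = 20,  t_3 = 21,  t_4 = 13,  t_5 = 6,  t_6 = 19,  t_7 = 25,  t_8 = 16,  t_9 = 13,  t_{10} = 1,  t_{11} = 14,  t_{12} = 15,  t_{13} = 1,  t_{14} = 16,  t_{15} = 17,  t_{16} = 5,  t_{17} = 22,  t_{18} = 27,  t_{19} = 21,  t_{20} = 20,  t_{21} = 13,  t_{22} = 5,  t_{23} = 18,  t_{24} = 23,  t_{25} = 13,  t_{26} = 8,  t_{27} = 21,  t_{28} = 1,  t_{29} = 22,  t_{30} = 23,  t_{31} = 17,  t_{32} = 12,  t_{33} = 1,  t_{34} = 13,  t_{35} = 14,  t_{36} = 27,  t_{37} = 13,  t_{38} = 12,  t_{39} = 25,  t_{40} = 9,  t_{41} = 6,  t_{42} = 15,  t_{43} = 21,  t_{44} = 8,  t_{45} = 1,  t_{46} = 9,  t_{47} = 10,  t_{48} = 19,  t_{49} = 1.
Since (t_{48}, t_{49}) = (t_0, t_1) = (19, 1) (two consecutive terms determine the rest), the sequence is periodic with period 48.
So t_{2961} = t_{0 + ((2961-0) mod 48)} = t_{33} = 1.

1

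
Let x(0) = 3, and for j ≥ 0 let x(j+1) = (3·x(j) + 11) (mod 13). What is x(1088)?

6

Listing terms: x(0) = 3, x(1) = 7, x(2) = 6, x(3) = 3.
The sequence repeats with period 3.
So x(1088) = x(0 + ((1088-0) mod 3)) = x(2) = 6.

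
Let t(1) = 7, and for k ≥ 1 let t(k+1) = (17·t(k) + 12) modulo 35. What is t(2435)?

Computing terms: t(1) = 7, t(2) = 26, t(3) = 34, t(4) = 30, t(5) = 32, t(6) = 31, t(7) = 14, t(8) = 5, t(9) = 27, t(10) = 16, t(11) = 4, t(12) = 10, t(13) = 7.
Since t(13) = t(1) = 7, the sequence is periodic with period 12.
(2435 - 1) mod 12 = 10, so t(2435) = t(11) = 4.

4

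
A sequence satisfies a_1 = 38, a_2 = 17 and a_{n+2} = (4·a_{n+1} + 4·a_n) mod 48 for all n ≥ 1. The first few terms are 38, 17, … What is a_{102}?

We have a_1 = 38, a_2 = 17, a_3 = 28, a_4 = 36, a_5 = 16, a_6 = 16, a_7 = 32, a_8 = 0, a_9 = 32, a_{10} = 32, a_{11} = 16, a_{12} = 0, a_{13} = 16, a_{14} = 16.
Since (a_{13}, a_{14}) = (a_5, a_6) = (16, 16) (two consecutive terms determine the rest), the sequence is eventually periodic: after a pre-period of length 4 it cycles with period 8.
For n ≥ 5, a_n depends only on (n - 5) mod 8. (102 - 5) mod 8 = 1, so a_{102} = a_6 = 16.

16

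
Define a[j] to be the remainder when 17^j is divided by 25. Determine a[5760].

1

Computing terms: a[0] = 1; a[1] = 17; a[2] = 14; a[3] = 13; a[4] = 21; a[5] = 7; a[6] = 19; a[7] = 23; a[8] = 16; a[9] = 22; a[10] = 24; a[11] = 8; a[12] = 11; a[13] = 12; a[14] = 4; a[15] = 18; a[16] = 6; a[17] = 2; a[18] = 9; a[19] = 3; a[20] = 1.
Since a[20] = a[0] = 1, the sequence is periodic with period 20.
So a[5760] = a[0 + ((5760-0) mod 20)] = a[0] = 1.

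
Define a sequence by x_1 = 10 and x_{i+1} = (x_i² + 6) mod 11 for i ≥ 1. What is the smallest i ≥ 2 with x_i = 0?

3

Computing terms: x_1 = 10,  x_2 = 7,  x_3 = 0,  x_4 = 6,  x_5 = 9,  x_6 = 10.
Since x_6 = x_1 = 10, the sequence is periodic with period 5.
The value 0 first appears (with i ≥ 2) at x_3.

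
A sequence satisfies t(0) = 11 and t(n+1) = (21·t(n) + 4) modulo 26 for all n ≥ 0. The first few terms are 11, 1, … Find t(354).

25

Listing terms: t(0) = 11, t(1) = 1, t(2) = 25, t(3) = 9, t(4) = 11.
The sequence repeats with period 4.
(354 - 0) mod 4 = 2, so t(354) = t(2) = 25.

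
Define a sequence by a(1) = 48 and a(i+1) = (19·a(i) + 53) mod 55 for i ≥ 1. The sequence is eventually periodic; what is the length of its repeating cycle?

Listing terms: a(1) = 48, a(2) = 30, a(3) = 18, a(4) = 10, a(5) = 23, a(6) = 50, a(7) = 13, a(8) = 25, a(9) = 33, a(10) = 20, a(11) = 48.
The sequence repeats with period 10.

10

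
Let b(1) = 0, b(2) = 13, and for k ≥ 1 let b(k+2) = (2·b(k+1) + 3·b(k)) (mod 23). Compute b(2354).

12

Listing terms: b(1) = 0, b(2) = 13, b(3) = 3, b(4) = 22, b(5) = 7, b(6) = 11, b(7) = 20, b(8) = 4, b(9) = 22, b(10) = 10, b(11) = 17, b(12) = 18, b(13) = 18, b(14) = 21, b(15) = 4, b(16) = 2, b(17) = 16, b(18) = 15, b(19) = 9, b(20) = 17, b(21) = 15, b(22) = 12, b(23) = 0, b(24) = 13.
Since (b(23), b(24)) = (b(1), b(2)) = (0, 13) (two consecutive terms determine the rest), the sequence is periodic with period 22.
So b(2354) = b(1 + ((2354-1) mod 22)) = b(22) = 12.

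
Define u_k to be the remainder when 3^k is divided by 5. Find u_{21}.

u_1 = 3,  u_2 = 4,  u_3 = 2,  u_4 = 1,  u_5 = 3.
Since u_5 = u_1 = 3, the sequence is periodic with period 4.
So u_{21} = u_{1 + ((21-1) mod 4)} = u_1 = 3.

3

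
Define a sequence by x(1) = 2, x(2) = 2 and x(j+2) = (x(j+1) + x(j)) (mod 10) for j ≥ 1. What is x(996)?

We have x(1) = 2, x(2) = 2, x(3) = 4, x(4) = 6, x(5) = 0, x(6) = 6, x(7) = 6, x(8) = 2, x(9) = 8, x(10) = 0, x(11) = 8, x(12) = 8, x(13) = 6, x(14) = 4, x(15) = 0, x(16) = 4, x(17) = 4, x(18) = 8, x(19) = 2, x(20) = 0, x(21) = 2, x(22) = 2.
Since (x(21), x(22)) = (x(1), x(2)) = (2, 2) (two consecutive terms determine the rest), the sequence is periodic with period 20.
So x(996) = x(1 + ((996-1) mod 20)) = x(16) = 4.

4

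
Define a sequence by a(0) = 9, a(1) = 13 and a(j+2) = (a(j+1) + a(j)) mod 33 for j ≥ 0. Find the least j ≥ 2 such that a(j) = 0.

a(0) = 9,  a(1) = 13,  a(2) = 22,  a(3) = 2,  a(4) = 24,  a(5) = 26,  a(6) = 17,  a(7) = 10,  a(8) = 27,  a(9) = 4,  a(10) = 31,  a(11) = 2,  a(12) = 0,  a(13) = 2,  a(14) = 2,  a(15) = 4,  a(16) = 6,  a(17) = 10,  a(18) = 16,  a(19) = 26,  a(20) = 9,  a(21) = 2,  a(22) = 11,  a(23) = 13,  a(24) = 24,  a(25) = 4,  a(26) = 28,  a(27) = 32,  a(28) = 27,  a(29) = 26,  a(30) = 20,  a(31) = 13,  a(32) = 0,  a(33) = 13,  a(34) = 13,  a(35) = 26,  a(36) = 6,  a(37) = 32,  a(38) = 5,  a(39) = 4,  a(40) = 9,  a(41) = 13.
The sequence repeats with period 40.
The value 0 first appears (with j ≥ 2) at a(12).

12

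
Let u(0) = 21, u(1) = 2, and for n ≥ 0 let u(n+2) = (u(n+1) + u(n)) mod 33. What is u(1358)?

We have u(0) = 21, u(1) = 2, u(2) = 23, u(3) = 25, u(4) = 15, u(5) = 7, u(6) = 22, u(7) = 29, u(8) = 18, u(9) = 14, u(10) = 32, u(11) = 13, u(12) = 12, u(13) = 25, u(14) = 4, u(15) = 29, u(16) = 0, u(17) = 29, u(18) = 29, u(19) = 25, u(20) = 21, u(21) = 13, u(22) = 1, u(23) = 14, u(24) = 15, u(25) = 29, u(26) = 11, u(27) = 7, u(28) = 18, u(29) = 25, u(30) = 10, u(31) = 2, u(32) = 12, u(33) = 14, u(34) = 26, u(35) = 7, u(36) = 0, u(37) = 7, u(38) = 7, u(39) = 14, u(40) = 21, u(41) = 2.
The sequence repeats with period 40.
(1358 - 0) mod 40 = 38, so u(1358) = u(38) = 7.

7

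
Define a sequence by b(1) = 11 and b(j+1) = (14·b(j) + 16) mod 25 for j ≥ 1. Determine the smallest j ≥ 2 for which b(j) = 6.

Listing terms: b(1) = 11, b(2) = 20, b(3) = 21, b(4) = 10, b(5) = 6, b(6) = 0, b(7) = 16, b(8) = 15, b(9) = 1, b(10) = 5, b(11) = 11.
The sequence repeats with period 10.
The value 6 first appears (with j ≥ 2) at b(5).

5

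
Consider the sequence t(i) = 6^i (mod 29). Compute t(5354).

Computing terms: t(1) = 6, t(2) = 7, t(3) = 13, t(4) = 20, t(5) = 4, t(6) = 24, t(7) = 28, t(8) = 23, t(9) = 22, t(10) = 16, t(11) = 9, t(12) = 25, t(13) = 5, t(14) = 1, t(15) = 6.
The sequence repeats with period 14.
So t(5354) = t(1 + ((5354-1) mod 14)) = t(6) = 24.

24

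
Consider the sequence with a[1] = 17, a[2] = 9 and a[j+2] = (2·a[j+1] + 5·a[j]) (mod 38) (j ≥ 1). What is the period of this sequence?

18

Listing terms: a[1] = 17; a[2] = 9; a[3] = 27; a[4] = 23; a[5] = 29; a[6] = 21; a[7] = 35; a[8] = 23; a[9] = 31; a[10] = 25; a[11] = 15; a[12] = 3; a[13] = 5; a[14] = 25; a[15] = 37; a[16] = 9; a[17] = 13; a[18] = 33; a[19] = 17; a[20] = 9.
The sequence repeats with period 18.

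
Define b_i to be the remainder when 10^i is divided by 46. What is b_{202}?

18

Listing terms: b_1 = 10,  b_2 = 8,  b_3 = 34,  b_4 = 18,  b_5 = 42,  b_6 = 6,  b_7 = 14,  b_8 = 2,  b_9 = 20,  b_{10} = 16,  b_{11} = 22,  b_{12} = 36,  b_{13} = 38,  b_{14} = 12,  b_{15} = 28,  b_{16} = 4,  b_{17} = 40,  b_{18} = 32,  b_{19} = 44,  b_{20} = 26,  b_{21} = 30,  b_{22} = 24,  b_{23} = 10.
Since b_{23} = b_1 = 10, the sequence is periodic with period 22.
So b_{202} = b_{1 + ((202-1) mod 22)} = b_4 = 18.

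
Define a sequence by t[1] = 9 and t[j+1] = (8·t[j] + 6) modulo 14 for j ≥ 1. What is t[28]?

Computing terms: t[1] = 9; t[2] = 8; t[3] = 0; t[4] = 6; t[5] = 12; t[6] = 4; t[7] = 10; t[8] = 2; t[9] = 8.
Since t[9] = t[2] = 8, the sequence is eventually periodic: after a pre-period of length 1 it cycles with period 7.
For j ≥ 2, t[j] depends only on (j - 2) mod 7. (28 - 2) mod 7 = 5, so t[28] = t[7] = 10.

10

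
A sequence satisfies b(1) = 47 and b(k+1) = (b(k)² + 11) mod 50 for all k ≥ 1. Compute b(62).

Computing terms: b(1) = 47, b(2) = 20, b(3) = 11, b(4) = 32, b(5) = 35, b(6) = 36, b(7) = 7, b(8) = 10, b(9) = 11.
Since b(9) = b(3) = 11, the sequence is eventually periodic: after a pre-period of length 2 it cycles with period 6.
For k ≥ 3, b(k) depends only on (k - 3) mod 6. (62 - 3) mod 6 = 5, so b(62) = b(8) = 10.

10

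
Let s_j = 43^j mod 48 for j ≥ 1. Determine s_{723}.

Listing terms: s_1 = 43; s_2 = 25; s_3 = 19; s_4 = 1; s_5 = 43.
The sequence repeats with period 4.
So s_{723} = s_{1 + ((723-1) mod 4)} = s_3 = 19.

19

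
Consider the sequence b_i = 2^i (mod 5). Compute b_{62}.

b_0 = 1,  b_1 = 2,  b_2 = 4,  b_3 = 3,  b_4 = 1.
Since b_4 = b_0 = 1, the sequence is periodic with period 4.
(62 - 0) mod 4 = 2, so b_{62} = b_2 = 4.

4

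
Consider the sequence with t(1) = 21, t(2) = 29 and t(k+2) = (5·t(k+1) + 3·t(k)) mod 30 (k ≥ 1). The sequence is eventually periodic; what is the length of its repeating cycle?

We have t(1) = 21, t(2) = 29, t(3) = 28, t(4) = 17, t(5) = 19, t(6) = 26, t(7) = 7, t(8) = 23, t(9) = 16, t(10) = 29, t(11) = 13, t(12) = 2, t(13) = 19, t(14) = 11, t(15) = 22, t(16) = 23, t(17) = 1, t(18) = 14, t(19) = 13, t(20) = 17, t(21) = 4, t(22) = 11, t(23) = 7, t(24) = 8, t(25) = 1, t(26) = 29, t(27) = 28.
Since (t(26), t(27)) = (t(2), t(3)) = (29, 28) (two consecutive terms determine the rest), the sequence is eventually periodic: after a pre-period of length 1 it cycles with period 24.

24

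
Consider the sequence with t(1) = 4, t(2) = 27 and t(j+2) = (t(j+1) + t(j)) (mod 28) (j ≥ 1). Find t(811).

4

t(1) = 4, t(2) = 27, t(3) = 3, t(4) = 2, t(5) = 5, t(6) = 7, t(7) = 12, t(8) = 19, t(9) = 3, t(10) = 22, t(11) = 25, t(12) = 19, t(13) = 16, t(14) = 7, t(15) = 23, t(16) = 2, t(17) = 25, t(18) = 27, t(19) = 24, t(20) = 23, t(21) = 19, t(22) = 14, t(23) = 5, t(24) = 19, t(25) = 24, t(26) = 15, t(27) = 11, t(28) = 26, t(29) = 9, t(30) = 7, t(31) = 16, t(32) = 23, t(33) = 11, t(34) = 6, t(35) = 17, t(36) = 23, t(37) = 12, t(38) = 7, t(39) = 19, t(40) = 26, t(41) = 17, t(42) = 15, t(43) = 4, t(44) = 19, t(45) = 23, t(46) = 14, t(47) = 9, t(48) = 23, t(49) = 4, t(50) = 27.
Since (t(49), t(50)) = (t(1), t(2)) = (4, 27) (two consecutive terms determine the rest), the sequence is periodic with period 48.
So t(811) = t(1 + ((811-1) mod 48)) = t(43) = 4.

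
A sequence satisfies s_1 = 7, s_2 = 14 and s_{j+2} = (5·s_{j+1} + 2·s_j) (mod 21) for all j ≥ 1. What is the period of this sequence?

3

s_1 = 7,  s_2 = 14,  s_3 = 0,  s_4 = 7,  s_5 = 14.
The sequence repeats with period 3.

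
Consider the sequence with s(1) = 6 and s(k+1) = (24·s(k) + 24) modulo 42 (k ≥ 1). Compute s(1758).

36

s(1) = 6; s(2) = 0; s(3) = 24; s(4) = 12; s(5) = 18; s(6) = 36; s(7) = 6.
Since s(7) = s(1) = 6, the sequence is periodic with period 6.
(1758 - 1) mod 6 = 5, so s(1758) = s(6) = 36.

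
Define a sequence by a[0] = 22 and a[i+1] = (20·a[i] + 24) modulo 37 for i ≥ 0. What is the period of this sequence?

a[0] = 22,  a[1] = 20,  a[2] = 17,  a[3] = 31,  a[4] = 15,  a[5] = 28,  a[6] = 29,  a[7] = 12,  a[8] = 5,  a[9] = 13,  a[10] = 25,  a[11] = 6,  a[12] = 33,  a[13] = 18,  a[14] = 14,  a[15] = 8,  a[16] = 36,  a[17] = 4,  a[18] = 30,  a[19] = 32,  a[20] = 35,  a[21] = 21,  a[22] = 0,  a[23] = 24,  a[24] = 23,  a[25] = 3,  a[26] = 10,  a[27] = 2,  a[28] = 27,  a[29] = 9,  a[30] = 19,  a[31] = 34,  a[32] = 1,  a[33] = 7,  a[34] = 16,  a[35] = 11,  a[36] = 22.
The sequence repeats with period 36.

36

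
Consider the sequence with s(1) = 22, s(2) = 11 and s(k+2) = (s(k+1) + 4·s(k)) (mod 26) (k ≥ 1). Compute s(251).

s(1) = 22,  s(2) = 11,  s(3) = 21,  s(4) = 13,  s(5) = 19,  s(6) = 19,  s(7) = 17,  s(8) = 15,  s(9) = 5,  s(10) = 13,  s(11) = 7,  s(12) = 7,  s(13) = 9,  s(14) = 11,  s(15) = 21.
Since (s(14), s(15)) = (s(2), s(3)) = (11, 21) (two consecutive terms determine the rest), the sequence is eventually periodic: after a pre-period of length 1 it cycles with period 12.
For k ≥ 2, s(k) depends only on (k - 2) mod 12. (251 - 2) mod 12 = 9, so s(251) = s(11) = 7.

7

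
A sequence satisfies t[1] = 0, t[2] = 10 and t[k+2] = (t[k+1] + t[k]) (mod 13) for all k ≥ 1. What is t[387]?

11

Listing terms: t[1] = 0,  t[2] = 10,  t[3] = 10,  t[4] = 7,  t[5] = 4,  t[6] = 11,  t[7] = 2,  t[8] = 0,  t[9] = 2,  t[10] = 2,  t[11] = 4,  t[12] = 6,  t[13] = 10,  t[14] = 3,  t[15] = 0,  t[16] = 3,  t[17] = 3,  t[18] = 6,  t[19] = 9,  t[20] = 2,  t[21] = 11,  t[22] = 0,  t[23] = 11,  t[24] = 11,  t[25] = 9,  t[26] = 7,  t[27] = 3,  t[28] = 10,  t[29] = 0,  t[30] = 10.
Since (t[29], t[30]) = (t[1], t[2]) = (0, 10) (two consecutive terms determine the rest), the sequence is periodic with period 28.
So t[387] = t[1 + ((387-1) mod 28)] = t[23] = 11.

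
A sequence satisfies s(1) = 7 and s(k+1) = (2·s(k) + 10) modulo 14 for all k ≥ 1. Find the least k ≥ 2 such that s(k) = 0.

We have s(1) = 7,  s(2) = 10,  s(3) = 2,  s(4) = 0,  s(5) = 10.
Since s(5) = s(2) = 10, the sequence is eventually periodic: after a pre-period of length 1 it cycles with period 3.
The value 0 first appears (with k ≥ 2) at s(4).

4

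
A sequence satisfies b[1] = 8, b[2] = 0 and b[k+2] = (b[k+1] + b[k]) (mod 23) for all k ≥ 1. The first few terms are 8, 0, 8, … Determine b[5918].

2

b[1] = 8; b[2] = 0; b[3] = 8; b[4] = 8; b[5] = 16; b[6] = 1; b[7] = 17; b[8] = 18; b[9] = 12; b[10] = 7; b[11] = 19; b[12] = 3; b[13] = 22; b[14] = 2; b[15] = 1; b[16] = 3; b[17] = 4; b[18] = 7; b[19] = 11; b[20] = 18; b[21] = 6; b[22] = 1; b[23] = 7; b[24] = 8; b[25] = 15; b[26] = 0; b[27] = 15; b[28] = 15; b[29] = 7; b[30] = 22; b[31] = 6; b[32] = 5; b[33] = 11; b[34] = 16; b[35] = 4; b[36] = 20; b[37] = 1; b[38] = 21; b[39] = 22; b[40] = 20; b[41] = 19; b[42] = 16; b[43] = 12; b[44] = 5; b[45] = 17; b[46] = 22; b[47] = 16; b[48] = 15; b[49] = 8; b[50] = 0.
Since (b[49], b[50]) = (b[1], b[2]) = (8, 0) (two consecutive terms determine the rest), the sequence is periodic with period 48.
So b[5918] = b[1 + ((5918-1) mod 48)] = b[14] = 2.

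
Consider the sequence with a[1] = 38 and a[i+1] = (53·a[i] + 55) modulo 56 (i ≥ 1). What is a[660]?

15

a[1] = 38,  a[2] = 53,  a[3] = 8,  a[4] = 31,  a[5] = 18,  a[6] = 1,  a[7] = 52,  a[8] = 11,  a[9] = 22,  a[10] = 45,  a[11] = 32,  a[12] = 15,  a[13] = 10,  a[14] = 25,  a[15] = 36,  a[16] = 3,  a[17] = 46,  a[18] = 29,  a[19] = 24,  a[20] = 39,  a[21] = 50,  a[22] = 17,  a[23] = 4,  a[24] = 43,  a[25] = 38.
The sequence repeats with period 24.
(660 - 1) mod 24 = 11, so a[660] = a[12] = 15.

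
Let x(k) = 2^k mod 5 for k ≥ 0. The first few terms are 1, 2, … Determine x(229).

Computing terms: x(0) = 1,  x(1) = 2,  x(2) = 4,  x(3) = 3,  x(4) = 1.
The sequence repeats with period 4.
(229 - 0) mod 4 = 1, so x(229) = x(1) = 2.

2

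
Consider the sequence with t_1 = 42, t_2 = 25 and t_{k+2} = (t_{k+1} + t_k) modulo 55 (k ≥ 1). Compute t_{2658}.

34

t_1 = 42; t_2 = 25; t_3 = 12; t_4 = 37; t_5 = 49; t_6 = 31; t_7 = 25; t_8 = 1; t_9 = 26; t_{10} = 27; t_{11} = 53; t_{12} = 25; t_{13} = 23; t_{14} = 48; t_{15} = 16; t_{16} = 9; t_{17} = 25; t_{18} = 34; t_{19} = 4; t_{20} = 38; t_{21} = 42; t_{22} = 25.
Since (t_{21}, t_{22}) = (t_1, t_2) = (42, 25) (two consecutive terms determine the rest), the sequence is periodic with period 20.
So t_{2658} = t_{1 + ((2658-1) mod 20)} = t_{18} = 34.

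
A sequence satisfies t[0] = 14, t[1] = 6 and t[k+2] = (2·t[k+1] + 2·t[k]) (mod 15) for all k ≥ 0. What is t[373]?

We have t[0] = 14,  t[1] = 6,  t[2] = 10,  t[3] = 2,  t[4] = 9,  t[5] = 7,  t[6] = 2,  t[7] = 3,  t[8] = 10,  t[9] = 11,  t[10] = 12,  t[11] = 1,  t[12] = 11,  t[13] = 9,  t[14] = 10,  t[15] = 8,  t[16] = 6,  t[17] = 13,  t[18] = 8,  t[19] = 12,  t[20] = 10,  t[21] = 14,  t[22] = 3,  t[23] = 4,  t[24] = 14,  t[25] = 6.
The sequence repeats with period 24.
So t[373] = t[0 + ((373-0) mod 24)] = t[13] = 9.

9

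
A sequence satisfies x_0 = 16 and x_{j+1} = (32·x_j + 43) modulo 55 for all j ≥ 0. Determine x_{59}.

Listing terms: x_0 = 16,  x_1 = 5,  x_2 = 38,  x_3 = 49,  x_4 = 16.
Since x_4 = x_0 = 16, the sequence is periodic with period 4.
So x_{59} = x_{0 + ((59-0) mod 4)} = x_3 = 49.

49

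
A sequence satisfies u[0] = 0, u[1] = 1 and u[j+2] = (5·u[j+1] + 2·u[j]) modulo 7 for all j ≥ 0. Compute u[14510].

2

Listing terms: u[0] = 0, u[1] = 1, u[2] = 5, u[3] = 6, u[4] = 5, u[5] = 2, u[6] = 6, u[7] = 6, u[8] = 0, u[9] = 5, u[10] = 4, u[11] = 2, u[12] = 4, u[13] = 3, u[14] = 2, u[15] = 2, u[16] = 0, u[17] = 4, u[18] = 6, u[19] = 3, u[20] = 6, u[21] = 1, u[22] = 3, u[23] = 3, u[24] = 0, u[25] = 6, u[26] = 2, u[27] = 1, u[28] = 2, u[29] = 5, u[30] = 1, u[31] = 1, u[32] = 0, u[33] = 2, u[34] = 3, u[35] = 5, u[36] = 3, u[37] = 4, u[38] = 5, u[39] = 5, u[40] = 0, u[41] = 3, u[42] = 1, u[43] = 4, u[44] = 1, u[45] = 6, u[46] = 4, u[47] = 4, u[48] = 0, u[49] = 1.
The sequence repeats with period 48.
(14510 - 0) mod 48 = 14, so u[14510] = u[14] = 2.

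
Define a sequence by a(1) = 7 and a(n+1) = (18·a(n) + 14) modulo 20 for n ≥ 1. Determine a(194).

10

Listing terms: a(1) = 7; a(2) = 0; a(3) = 14; a(4) = 6; a(5) = 2; a(6) = 10; a(7) = 14.
Since a(7) = a(3) = 14, the sequence is eventually periodic: after a pre-period of length 2 it cycles with period 4.
For n ≥ 3, a(n) depends only on (n - 3) mod 4. (194 - 3) mod 4 = 3, so a(194) = a(6) = 10.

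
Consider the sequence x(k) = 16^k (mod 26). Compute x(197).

x(0) = 1, x(1) = 16, x(2) = 22, x(3) = 14, x(4) = 16.
Since x(4) = x(1) = 16, the sequence is eventually periodic: after a pre-period of length 1 it cycles with period 3.
For k ≥ 1, x(k) depends only on (k - 1) mod 3. (197 - 1) mod 3 = 1, so x(197) = x(2) = 22.

22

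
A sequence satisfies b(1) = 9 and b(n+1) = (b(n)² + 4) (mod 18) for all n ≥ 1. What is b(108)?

11

Computing terms: b(1) = 9; b(2) = 13; b(3) = 11; b(4) = 17; b(5) = 5; b(6) = 11.
Since b(6) = b(3) = 11, the sequence is eventually periodic: after a pre-period of length 2 it cycles with period 3.
For n ≥ 3, b(n) depends only on (n - 3) mod 3. (108 - 3) mod 3 = 0, so b(108) = b(3) = 11.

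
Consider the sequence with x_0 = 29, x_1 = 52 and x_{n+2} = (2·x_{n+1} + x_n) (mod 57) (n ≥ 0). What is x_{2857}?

31

We have x_0 = 29,  x_1 = 52,  x_2 = 19,  x_3 = 33,  x_4 = 28,  x_5 = 32,  x_6 = 35,  x_7 = 45,  x_8 = 11,  x_9 = 10,  x_{10} = 31,  x_{11} = 15,  x_{12} = 4,  x_{13} = 23,  x_{14} = 50,  x_{15} = 9,  x_{16} = 11,  x_{17} = 31,  x_{18} = 16,  x_{19} = 6,  x_{20} = 28,  x_{21} = 5,  x_{22} = 38,  x_{23} = 24,  x_{24} = 29,  x_{25} = 25,  x_{26} = 22,  x_{27} = 12,  x_{28} = 46,  x_{29} = 47,  x_{30} = 26,  x_{31} = 42,  x_{32} = 53,  x_{33} = 34,  x_{34} = 7,  x_{35} = 48,  x_{36} = 46,  x_{37} = 26,  x_{38} = 41,  x_{39} = 51,  x_{40} = 29,  x_{41} = 52.
The sequence repeats with period 40.
(2857 - 0) mod 40 = 17, so x_{2857} = x_{17} = 31.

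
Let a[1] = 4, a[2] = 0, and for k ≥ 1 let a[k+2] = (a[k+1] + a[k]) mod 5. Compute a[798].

Listing terms: a[1] = 4; a[2] = 0; a[3] = 4; a[4] = 4; a[5] = 3; a[6] = 2; a[7] = 0; a[8] = 2; a[9] = 2; a[10] = 4; a[11] = 1; a[12] = 0; a[13] = 1; a[14] = 1; a[15] = 2; a[16] = 3; a[17] = 0; a[18] = 3; a[19] = 3; a[20] = 1; a[21] = 4; a[22] = 0.
The sequence repeats with period 20.
So a[798] = a[1 + ((798-1) mod 20)] = a[18] = 3.

3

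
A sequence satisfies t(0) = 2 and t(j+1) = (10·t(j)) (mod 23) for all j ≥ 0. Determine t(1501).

15

t(0) = 2,  t(1) = 20,  t(2) = 16,  t(3) = 22,  t(4) = 13,  t(5) = 15,  t(6) = 12,  t(7) = 5,  t(8) = 4,  t(9) = 17,  t(10) = 9,  t(11) = 21,  t(12) = 3,  t(13) = 7,  t(14) = 1,  t(15) = 10,  t(16) = 8,  t(17) = 11,  t(18) = 18,  t(19) = 19,  t(20) = 6,  t(21) = 14,  t(22) = 2.
Since t(22) = t(0) = 2, the sequence is periodic with period 22.
(1501 - 0) mod 22 = 5, so t(1501) = t(5) = 15.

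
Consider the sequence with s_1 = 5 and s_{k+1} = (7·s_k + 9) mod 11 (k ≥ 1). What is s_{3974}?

s_1 = 5,  s_2 = 0,  s_3 = 9,  s_4 = 6,  s_5 = 7,  s_6 = 3,  s_7 = 8,  s_8 = 10,  s_9 = 2,  s_{10} = 1,  s_{11} = 5.
The sequence repeats with period 10.
(3974 - 1) mod 10 = 3, so s_{3974} = s_4 = 6.

6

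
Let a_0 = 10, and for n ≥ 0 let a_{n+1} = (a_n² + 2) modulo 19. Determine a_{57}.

0

Listing terms: a_0 = 10,  a_1 = 7,  a_2 = 13,  a_3 = 0,  a_4 = 2,  a_5 = 6,  a_6 = 0.
Since a_6 = a_3 = 0, the sequence is eventually periodic: after a pre-period of length 3 it cycles with period 3.
For n ≥ 3, a_n depends only on (n - 3) mod 3. (57 - 3) mod 3 = 0, so a_{57} = a_3 = 0.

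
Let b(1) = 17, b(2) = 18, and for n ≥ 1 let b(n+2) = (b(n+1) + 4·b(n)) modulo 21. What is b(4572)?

5

Computing terms: b(1) = 17, b(2) = 18, b(3) = 2, b(4) = 11, b(5) = 19, b(6) = 0, b(7) = 13, b(8) = 13, b(9) = 2, b(10) = 12, b(11) = 20, b(12) = 5, b(13) = 1, b(14) = 0, b(15) = 4, b(16) = 4, b(17) = 20, b(18) = 15, b(19) = 11, b(20) = 8, b(21) = 10, b(22) = 0, b(23) = 19, b(24) = 19, b(25) = 11, b(26) = 3, b(27) = 5, b(28) = 17, b(29) = 16, b(30) = 0, b(31) = 1, b(32) = 1, b(33) = 5, b(34) = 9, b(35) = 8, b(36) = 2, b(37) = 13, b(38) = 0, b(39) = 10, b(40) = 10, b(41) = 8, b(42) = 6, b(43) = 17, b(44) = 20, b(45) = 4, b(46) = 0, b(47) = 16, b(48) = 16, b(49) = 17, b(50) = 18.
Since (b(49), b(50)) = (b(1), b(2)) = (17, 18) (two consecutive terms determine the rest), the sequence is periodic with period 48.
So b(4572) = b(1 + ((4572-1) mod 48)) = b(12) = 5.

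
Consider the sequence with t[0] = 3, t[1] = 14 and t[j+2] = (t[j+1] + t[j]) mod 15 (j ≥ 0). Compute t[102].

We have t[0] = 3; t[1] = 14; t[2] = 2; t[3] = 1; t[4] = 3; t[5] = 4; t[6] = 7; t[7] = 11; t[8] = 3; t[9] = 14.
The sequence repeats with period 8.
So t[102] = t[0 + ((102-0) mod 8)] = t[6] = 7.

7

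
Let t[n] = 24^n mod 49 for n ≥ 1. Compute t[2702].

30

Computing terms: t[1] = 24, t[2] = 37, t[3] = 6, t[4] = 46, t[5] = 26, t[6] = 36, t[7] = 31, t[8] = 9, t[9] = 20, t[10] = 39, t[11] = 5, t[12] = 22, t[13] = 38, t[14] = 30, t[15] = 34, t[16] = 32, t[17] = 33, t[18] = 8, t[19] = 45, t[20] = 2, t[21] = 48, t[22] = 25, t[23] = 12, t[24] = 43, t[25] = 3, t[26] = 23, t[27] = 13, t[28] = 18, t[29] = 40, t[30] = 29, t[31] = 10, t[32] = 44, t[33] = 27, t[34] = 11, t[35] = 19, t[36] = 15, t[37] = 17, t[38] = 16, t[39] = 41, t[40] = 4, t[41] = 47, t[42] = 1, t[43] = 24.
The sequence repeats with period 42.
(2702 - 1) mod 42 = 13, so t[2702] = t[14] = 30.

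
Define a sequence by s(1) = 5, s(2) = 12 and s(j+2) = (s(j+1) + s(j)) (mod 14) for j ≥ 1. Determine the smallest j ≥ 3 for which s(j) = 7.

16

Listing terms: s(1) = 5, s(2) = 12, s(3) = 3, s(4) = 1, s(5) = 4, s(6) = 5, s(7) = 9, s(8) = 0, s(9) = 9, s(10) = 9, s(11) = 4, s(12) = 13, s(13) = 3, s(14) = 2, s(15) = 5, s(16) = 7, s(17) = 12, s(18) = 5, s(19) = 3, s(20) = 8, s(21) = 11, s(22) = 5, s(23) = 2, s(24) = 7, s(25) = 9, s(26) = 2, s(27) = 11, s(28) = 13, s(29) = 10, s(30) = 9, s(31) = 5, s(32) = 0, s(33) = 5, s(34) = 5, s(35) = 10, s(36) = 1, s(37) = 11, s(38) = 12, s(39) = 9, s(40) = 7, s(41) = 2, s(42) = 9, s(43) = 11, s(44) = 6, s(45) = 3, s(46) = 9, s(47) = 12, s(48) = 7, s(49) = 5, s(50) = 12.
Since (s(49), s(50)) = (s(1), s(2)) = (5, 12) (two consecutive terms determine the rest), the sequence is periodic with period 48.
The value 7 first appears (with j ≥ 3) at s(16).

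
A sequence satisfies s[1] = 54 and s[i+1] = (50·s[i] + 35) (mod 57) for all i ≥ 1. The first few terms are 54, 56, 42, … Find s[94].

We have s[1] = 54; s[2] = 56; s[3] = 42; s[4] = 26; s[5] = 24; s[6] = 38; s[7] = 54.
The sequence repeats with period 6.
So s[94] = s[1 + ((94-1) mod 6)] = s[4] = 26.

26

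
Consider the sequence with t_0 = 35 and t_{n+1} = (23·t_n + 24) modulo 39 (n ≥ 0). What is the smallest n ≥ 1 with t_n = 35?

Listing terms: t_0 = 35,  t_1 = 10,  t_2 = 20,  t_3 = 16,  t_4 = 2,  t_5 = 31,  t_6 = 35.
Since t_6 = t_0 = 35, the sequence is periodic with period 6.
The value 35 next appears (with n ≥ 1) at t_6.

6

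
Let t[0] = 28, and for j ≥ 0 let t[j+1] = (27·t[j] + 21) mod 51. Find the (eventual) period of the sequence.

We have t[0] = 28, t[1] = 12, t[2] = 39, t[3] = 3, t[4] = 0, t[5] = 21, t[6] = 27, t[7] = 36, t[8] = 24, t[9] = 6, t[10] = 30, t[11] = 15, t[12] = 18, t[13] = 48, t[14] = 42, t[15] = 33, t[16] = 45, t[17] = 12.
Since t[17] = t[1] = 12, the sequence is eventually periodic: after a pre-period of length 1 it cycles with period 16.

16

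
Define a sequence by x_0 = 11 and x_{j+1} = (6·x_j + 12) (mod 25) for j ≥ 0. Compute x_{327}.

5

x_0 = 11; x_1 = 3; x_2 = 5; x_3 = 17; x_4 = 14; x_5 = 21; x_6 = 13; x_7 = 15; x_8 = 2; x_9 = 24; x_{10} = 6; x_{11} = 23; x_{12} = 0; x_{13} = 12; x_{14} = 9; x_{15} = 16; x_{16} = 8; x_{17} = 10; x_{18} = 22; x_{19} = 19; x_{20} = 1; x_{21} = 18; x_{22} = 20; x_{23} = 7; x_{24} = 4; x_{25} = 11.
The sequence repeats with period 25.
So x_{327} = x_{0 + ((327-0) mod 25)} = x_2 = 5.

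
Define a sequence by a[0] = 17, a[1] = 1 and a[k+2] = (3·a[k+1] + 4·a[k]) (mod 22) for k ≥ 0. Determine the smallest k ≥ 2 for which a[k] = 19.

3

a[0] = 17, a[1] = 1, a[2] = 5, a[3] = 19, a[4] = 11, a[5] = 21, a[6] = 19, a[7] = 9, a[8] = 15, a[9] = 15, a[10] = 17, a[11] = 1.
Since (a[10], a[11]) = (a[0], a[1]) = (17, 1) (two consecutive terms determine the rest), the sequence is periodic with period 10.
The value 19 first appears (with k ≥ 2) at a[3].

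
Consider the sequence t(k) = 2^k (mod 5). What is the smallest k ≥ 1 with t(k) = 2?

1

Listing terms: t(0) = 1,  t(1) = 2,  t(2) = 4,  t(3) = 3,  t(4) = 1.
The sequence repeats with period 4.
The value 2 first appears (with k ≥ 1) at t(1).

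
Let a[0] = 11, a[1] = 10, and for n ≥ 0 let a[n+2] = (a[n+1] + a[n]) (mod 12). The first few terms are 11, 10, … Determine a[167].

11

a[0] = 11, a[1] = 10, a[2] = 9, a[3] = 7, a[4] = 4, a[5] = 11, a[6] = 3, a[7] = 2, a[8] = 5, a[9] = 7, a[10] = 0, a[11] = 7, a[12] = 7, a[13] = 2, a[14] = 9, a[15] = 11, a[16] = 8, a[17] = 7, a[18] = 3, a[19] = 10, a[20] = 1, a[21] = 11, a[22] = 0, a[23] = 11, a[24] = 11, a[25] = 10.
The sequence repeats with period 24.
(167 - 0) mod 24 = 23, so a[167] = a[23] = 11.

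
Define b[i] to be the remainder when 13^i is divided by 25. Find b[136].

Listing terms: b[0] = 1, b[1] = 13, b[2] = 19, b[3] = 22, b[4] = 11, b[5] = 18, b[6] = 9, b[7] = 17, b[8] = 21, b[9] = 23, b[10] = 24, b[11] = 12, b[12] = 6, b[13] = 3, b[14] = 14, b[15] = 7, b[16] = 16, b[17] = 8, b[18] = 4, b[19] = 2, b[20] = 1.
The sequence repeats with period 20.
(136 - 0) mod 20 = 16, so b[136] = b[16] = 16.

16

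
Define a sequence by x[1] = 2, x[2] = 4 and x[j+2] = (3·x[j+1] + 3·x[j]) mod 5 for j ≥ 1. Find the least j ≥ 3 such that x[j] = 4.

6

x[1] = 2, x[2] = 4, x[3] = 3, x[4] = 1, x[5] = 2, x[6] = 4.
The sequence repeats with period 4.
The value 4 next appears (with j ≥ 3) at x[6].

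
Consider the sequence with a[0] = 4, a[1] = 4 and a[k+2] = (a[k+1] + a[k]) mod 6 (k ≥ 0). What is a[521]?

Listing terms: a[0] = 4; a[1] = 4; a[2] = 2; a[3] = 0; a[4] = 2; a[5] = 2; a[6] = 4; a[7] = 0; a[8] = 4; a[9] = 4.
Since (a[8], a[9]) = (a[0], a[1]) = (4, 4) (two consecutive terms determine the rest), the sequence is periodic with period 8.
So a[521] = a[0 + ((521-0) mod 8)] = a[1] = 4.

4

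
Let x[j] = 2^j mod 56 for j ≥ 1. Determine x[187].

16

Computing terms: x[1] = 2, x[2] = 4, x[3] = 8, x[4] = 16, x[5] = 32, x[6] = 8.
Since x[6] = x[3] = 8, the sequence is eventually periodic: after a pre-period of length 2 it cycles with period 3.
For j ≥ 3, x[j] depends only on (j - 3) mod 3. (187 - 3) mod 3 = 1, so x[187] = x[4] = 16.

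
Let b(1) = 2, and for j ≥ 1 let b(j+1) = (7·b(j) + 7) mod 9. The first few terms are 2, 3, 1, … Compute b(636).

4

Computing terms: b(1) = 2; b(2) = 3; b(3) = 1; b(4) = 5; b(5) = 6; b(6) = 4; b(7) = 8; b(8) = 0; b(9) = 7; b(10) = 2.
Since b(10) = b(1) = 2, the sequence is periodic with period 9.
(636 - 1) mod 9 = 5, so b(636) = b(6) = 4.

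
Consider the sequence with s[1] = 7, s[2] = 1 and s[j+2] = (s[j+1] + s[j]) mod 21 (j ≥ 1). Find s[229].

s[1] = 7, s[2] = 1, s[3] = 8, s[4] = 9, s[5] = 17, s[6] = 5, s[7] = 1, s[8] = 6, s[9] = 7, s[10] = 13, s[11] = 20, s[12] = 12, s[13] = 11, s[14] = 2, s[15] = 13, s[16] = 15, s[17] = 7, s[18] = 1.
Since (s[17], s[18]) = (s[1], s[2]) = (7, 1) (two consecutive terms determine the rest), the sequence is periodic with period 16.
(229 - 1) mod 16 = 4, so s[229] = s[5] = 17.

17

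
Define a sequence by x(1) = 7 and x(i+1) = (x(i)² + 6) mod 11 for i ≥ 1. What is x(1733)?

Computing terms: x(1) = 7; x(2) = 0; x(3) = 6; x(4) = 9; x(5) = 10; x(6) = 7.
Since x(6) = x(1) = 7, the sequence is periodic with period 5.
So x(1733) = x(1 + ((1733-1) mod 5)) = x(3) = 6.

6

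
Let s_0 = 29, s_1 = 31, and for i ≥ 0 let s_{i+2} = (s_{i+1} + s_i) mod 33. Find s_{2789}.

We have s_0 = 29, s_1 = 31, s_2 = 27, s_3 = 25, s_4 = 19, s_5 = 11, s_6 = 30, s_7 = 8, s_8 = 5, s_9 = 13, s_{10} = 18, s_{11} = 31, s_{12} = 16, s_{13} = 14, s_{14} = 30, s_{15} = 11, s_{16} = 8, s_{17} = 19, s_{18} = 27, s_{19} = 13, s_{20} = 7, s_{21} = 20, s_{22} = 27, s_{23} = 14, s_{24} = 8, s_{25} = 22, s_{26} = 30, s_{27} = 19, s_{28} = 16, s_{29} = 2, s_{30} = 18, s_{31} = 20, s_{32} = 5, s_{33} = 25, s_{34} = 30, s_{35} = 22, s_{36} = 19, s_{37} = 8, s_{38} = 27, s_{39} = 2, s_{40} = 29, s_{41} = 31.
Since (s_{40}, s_{41}) = (s_0, s_1) = (29, 31) (two consecutive terms determine the rest), the sequence is periodic with period 40.
So s_{2789} = s_{0 + ((2789-0) mod 40)} = s_{29} = 2.

2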